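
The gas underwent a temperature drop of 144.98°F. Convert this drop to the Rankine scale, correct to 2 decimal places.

Fahrenheit and Rankine degrees are the same size, so the interval is unchanged: 144.98.

144.98°R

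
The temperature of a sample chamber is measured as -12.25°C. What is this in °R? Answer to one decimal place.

469.6°R

In Rankine: -12.2500 × 1.8 + 491.67 = 469.6°R.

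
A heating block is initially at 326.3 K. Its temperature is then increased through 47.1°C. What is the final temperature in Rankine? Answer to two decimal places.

Initial temperature in Celsius: 326.3 - 273.15 = 53.1500°C.
Final Celsius temperature: 53.1500 + 47.1000 = 100.2500°C.
In Rankine: 100.2500 × 1.8 + 491.67 = 672.12°R.

672.12°R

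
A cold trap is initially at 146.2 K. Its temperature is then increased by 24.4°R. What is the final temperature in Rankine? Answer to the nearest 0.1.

Initial temperature in Celsius: 146.2 - 273.15 = -126.9500°C.
The 24.4°R change is an interval, so only the factor 5/9 applies: +24.4 × 5/9 = +13.5556°C.
Final Celsius temperature: -126.9500 + 13.5556 = -113.3944°C.
In Rankine: -113.3944 × 1.8 + 491.67 = 287.6°R.

287.6°R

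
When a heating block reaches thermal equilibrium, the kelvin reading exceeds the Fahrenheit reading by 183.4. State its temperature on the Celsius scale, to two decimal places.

Let x be the kelvin reading; then the Fahrenheit reading is 1.8·x - 459.67.
(1.8·x - 459.67) - x = -183.4  ⇒  (0.8)·x = 276.27  ⇒  x = 345.3375 K.
In Celsius: 345.3375 - 273.15 = 72.19°C.

72.19°C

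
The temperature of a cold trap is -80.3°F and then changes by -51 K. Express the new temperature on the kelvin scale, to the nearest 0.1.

159.8 K

Initial temperature in Celsius: (-80.3 - 32) × 5/9 = -62.3889°C.
The 51 K change is an interval; Kelvin and Celsius degrees are the same size, so ΔC = -51°C.
Final Celsius temperature: -62.3889 - 51.0000 = -113.3889°C.
In kelvin: -113.3889 + 273.15 = 159.8 K.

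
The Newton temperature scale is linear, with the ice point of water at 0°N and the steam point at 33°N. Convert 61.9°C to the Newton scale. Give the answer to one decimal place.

20.4°N

Linearly onto the Newton scale: 0 + (61.9000 / 100) × (33 - 0) = 20.4°N.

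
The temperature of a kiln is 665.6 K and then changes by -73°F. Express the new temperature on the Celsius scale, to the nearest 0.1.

351.9°C

Initial temperature in Celsius: 665.6 - 273.15 = 392.4500°C.
The 73°F change is an interval, so only the factor 5/9 applies: -73 × 5/9 = -40.5556°C.
Final Celsius temperature: 392.4500 - 40.5556 = 351.8944°C.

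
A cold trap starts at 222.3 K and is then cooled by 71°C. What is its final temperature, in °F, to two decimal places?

-187.33°F

Initial temperature in Celsius: 222.3 - 273.15 = -50.8500°C.
Final Celsius temperature: -50.8500 - 71.0000 = -121.8500°C.
In Fahrenheit: -121.8500 × 1.8 + 32 = -187.33°F.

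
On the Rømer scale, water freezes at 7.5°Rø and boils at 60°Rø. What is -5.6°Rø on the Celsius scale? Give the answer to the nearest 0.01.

-24.95°C

Linear interpolation between the fixed points: C = (-5.6 - 7.5) × 100 / (60 - 7.5) = -24.9524°C.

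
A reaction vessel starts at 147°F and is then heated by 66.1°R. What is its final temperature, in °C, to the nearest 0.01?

Initial temperature in Celsius: (147 - 32) × 5/9 = 63.8889°C.
The 66.1°R change is an interval, so only the factor 5/9 applies: +66.1 × 5/9 = +36.7222°C.
Final Celsius temperature: 63.8889 + 36.7222 = 100.6111°C.

100.61°C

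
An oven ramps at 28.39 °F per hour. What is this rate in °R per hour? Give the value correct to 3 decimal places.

28.390 °R/hour

Since only a temperature interval is involved, the additive offset between the scales drops out.
A change of 1°F is a change of 1°R, so 28.39 × 1 = 28.390.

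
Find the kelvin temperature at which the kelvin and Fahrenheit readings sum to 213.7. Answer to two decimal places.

240.49 K

Let K be the kelvin reading. The Fahrenheit reading is F = 1.8·K - 459.67.
Require K + F = 213.7: (2.8)·K - 459.67 = 213.7.
K = (213.7 + 459.67) / (2.8) = 240.49.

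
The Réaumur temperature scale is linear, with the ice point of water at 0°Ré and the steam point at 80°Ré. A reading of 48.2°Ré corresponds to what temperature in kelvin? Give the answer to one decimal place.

333.4 K

Linear interpolation between the fixed points: C = (48.2 - 0) × 100 / (80 - 0) = 60.2500°C.
Then 60.2500 + 273.15 = 333.4 K.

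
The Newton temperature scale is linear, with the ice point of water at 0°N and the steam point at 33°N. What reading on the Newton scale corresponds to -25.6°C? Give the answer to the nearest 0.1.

-8.4°N

Linearly onto the Newton scale: 0 + (-25.6000 / 100) × (33 - 0) = -8.4°N.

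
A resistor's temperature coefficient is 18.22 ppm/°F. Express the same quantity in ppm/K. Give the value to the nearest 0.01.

32.80 ppm/K

Since only a temperature interval is involved, the additive offset between the scales drops out.
A change of 1 K is a change of 1.8°F, so per K the value is 18.22 × 1.8 = 32.80.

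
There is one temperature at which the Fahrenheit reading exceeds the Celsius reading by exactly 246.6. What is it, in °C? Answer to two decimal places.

268.25°C

Let C be the Celsius reading. The Fahrenheit reading is F = 1.8·C + 32.
Require F - C = 246.6: (0.8)·C + 32 = 246.6.
C = (246.6 - 32) / (0.8) = 268.25.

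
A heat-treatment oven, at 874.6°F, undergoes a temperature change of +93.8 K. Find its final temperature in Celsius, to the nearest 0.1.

Initial temperature in Celsius: (874.6 - 32) × 5/9 = 468.1111°C.
The 93.8 K change is an interval; Kelvin and Celsius degrees are the same size, so ΔC = +93.8°C.
Final Celsius temperature: 468.1111 + 93.8000 = 561.9111°C.

561.9°C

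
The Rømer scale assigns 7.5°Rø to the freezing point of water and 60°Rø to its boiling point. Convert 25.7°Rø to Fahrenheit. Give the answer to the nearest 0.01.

Linear interpolation between the fixed points: C = (25.7 - 7.5) × 100 / (60 - 7.5) = 34.6667°C.
Then 34.6667 × 1.8 + 32 = 94.40°F.

94.40°F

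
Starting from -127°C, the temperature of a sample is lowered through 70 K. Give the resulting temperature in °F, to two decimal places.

The 70 K change is an interval; Kelvin and Celsius degrees are the same size, so ΔC = -70°C.
Final Celsius temperature: -127.0000 - 70.0000 = -197.0000°C.
In Fahrenheit: -197.0000 × 1.8 + 32 = -322.60°F.

-322.60°F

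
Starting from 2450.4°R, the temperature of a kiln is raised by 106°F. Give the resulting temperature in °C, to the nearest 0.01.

1147.07°C

Initial temperature in Celsius: (2450.4 - 491.67) × 5/9 = 1088.1833°C.
The 106°F change is an interval, so only the factor 5/9 applies: +106 × 5/9 = +58.8889°C.
Final Celsius temperature: 1088.1833 + 58.8889 = 1147.0722°C.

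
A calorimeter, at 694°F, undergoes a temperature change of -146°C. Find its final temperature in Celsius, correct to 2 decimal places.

221.78°C

Initial temperature in Celsius: (694 - 32) × 5/9 = 367.7778°C.
Final Celsius temperature: 367.7778 - 146.0000 = 221.7778°C.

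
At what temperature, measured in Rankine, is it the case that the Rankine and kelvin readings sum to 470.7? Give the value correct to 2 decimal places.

Let R be the Rankine reading. The kelvin reading is K = 5/9·R.
Require R + K = 470.7: (14/9)·R = 470.7.
R = (470.7) / (14/9) = 302.59.

302.59°R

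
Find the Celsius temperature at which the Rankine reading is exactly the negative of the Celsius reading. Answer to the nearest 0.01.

Let C be the Celsius reading. The Rankine reading is R = 1.8·C + 491.67.
Require R = -1·C: 1.8·C + 491.67 = -1·C.
(2.8)·C = -491.67  ⇒  C = -175.60.

-175.60°C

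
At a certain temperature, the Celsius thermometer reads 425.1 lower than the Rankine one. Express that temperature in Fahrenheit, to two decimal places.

Let x be the Rankine reading; then the Celsius reading is 5/9·x - 273.15.
(5/9·x - 273.15) - x = -425.1  ⇒  (-4/9)·x = -151.95  ⇒  x = 341.8875°R.
In Celsius: (341.8875 - 491.67) × 5/9 = -83.2125°C.
In Fahrenheit: -83.2125 × 1.8 + 32 = -117.78°F.

-117.78°F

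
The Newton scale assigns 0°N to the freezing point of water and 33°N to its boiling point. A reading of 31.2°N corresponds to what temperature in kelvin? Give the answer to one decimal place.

367.7 K

Linear interpolation between the fixed points: C = (31.2 - 0) × 100 / (33 - 0) = 94.5455°C.
Then 94.5455 + 273.15 = 367.7 K.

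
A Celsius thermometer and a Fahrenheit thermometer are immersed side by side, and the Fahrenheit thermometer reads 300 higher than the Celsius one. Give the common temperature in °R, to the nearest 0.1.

1094.7°R

Let x be the Celsius reading; then the Fahrenheit reading is 1.8·x + 32.
(1.8·x + 32) - x = 300  ⇒  (0.8)·x = 268  ⇒  x = 335.0000°C.
In Rankine: 335.0000 × 1.8 + 491.67 = 1094.7°R.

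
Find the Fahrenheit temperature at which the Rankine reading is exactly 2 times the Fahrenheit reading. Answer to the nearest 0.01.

459.67°F

Let F be the Fahrenheit reading. The Rankine reading is R = 1·F + 459.67.
Require R = 2·F: 1·F + 459.67 = 2·F.
(-1)·F = -459.67  ⇒  F = 459.67.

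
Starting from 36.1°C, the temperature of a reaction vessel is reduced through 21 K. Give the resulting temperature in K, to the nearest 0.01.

The 21 K change is an interval; Kelvin and Celsius degrees are the same size, so ΔC = -21°C.
Final Celsius temperature: 36.1000 - 21.0000 = 15.1000°C.
In kelvin: 15.1000 + 273.15 = 288.25 K.

288.25 K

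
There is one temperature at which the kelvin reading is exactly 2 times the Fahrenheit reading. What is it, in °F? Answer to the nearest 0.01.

176.80°F

Let F be the Fahrenheit reading. The kelvin reading is K = 5/9·F + 255.372.
Require K = 2·F: 5/9·F + 255.372 = 2·F.
(-13/9)·F = -255.372  ⇒  F = 176.80.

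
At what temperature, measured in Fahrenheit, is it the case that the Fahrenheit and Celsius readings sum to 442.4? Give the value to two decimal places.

295.83°F

Let F be the Fahrenheit reading. The Celsius reading is C = 5/9·F - 17.7778.
Require F + C = 442.4: (14/9)·F - 17.7778 = 442.4.
F = (442.4 + 17.7778) / (14/9) = 295.83.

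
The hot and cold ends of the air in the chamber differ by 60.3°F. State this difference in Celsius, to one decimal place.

33.5°C

Only the scale ratio 5/9 matters for a change in temperature.
60.3 × 5/9 = 33.5.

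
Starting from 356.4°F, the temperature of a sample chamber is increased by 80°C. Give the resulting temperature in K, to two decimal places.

Initial temperature in Celsius: (356.4 - 32) × 5/9 = 180.2222°C.
Final Celsius temperature: 180.2222 + 80.0000 = 260.2222°C.
In kelvin: 260.2222 + 273.15 = 533.37 K.

533.37 K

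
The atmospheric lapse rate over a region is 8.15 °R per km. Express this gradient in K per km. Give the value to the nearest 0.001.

Since only a temperature interval is involved, the additive offset between the scales drops out.
A change of 1°R is a change of 5/9 K, so 8.15 × 5/9 = 4.528.

4.528 K/km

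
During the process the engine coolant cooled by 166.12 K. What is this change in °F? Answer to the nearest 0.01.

An interval of 1 K corresponds to 1.8°F.
166.12 × 1.8 = 299.02.

299.02°F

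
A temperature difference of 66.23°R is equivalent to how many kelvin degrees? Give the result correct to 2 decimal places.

Only the scale ratio 5/9 matters for a change in temperature.
66.23 × 5/9 = 36.79.

36.79 K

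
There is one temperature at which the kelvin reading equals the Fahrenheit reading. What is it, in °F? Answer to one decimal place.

574.6°F

Let F be the Fahrenheit reading. The kelvin reading is K = 5/9·F + 255.372.
Set K = F: 5/9·F + 255.372 = F.
(-4/9)·F = -255.372  ⇒  F = 574.6.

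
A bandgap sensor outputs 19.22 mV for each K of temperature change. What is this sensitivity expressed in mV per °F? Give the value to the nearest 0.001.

10.678 mV per °F

The quantity depends on a temperature interval, so only the ratio of degree sizes applies; the offset between the scales is irrelevant.
A change of 1°F is a change of 5/9 K, so per °F the value is 19.22 × 5/9 = 10.678.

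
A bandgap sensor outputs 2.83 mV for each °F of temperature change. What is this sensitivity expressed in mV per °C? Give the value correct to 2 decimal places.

The quantity depends on a temperature interval, so only the ratio of degree sizes applies; the offset between the scales is irrelevant.
A change of 1°C is a change of 1.8°F, so per °C the value is 2.83 × 1.8 = 5.09.

5.09 mV per °C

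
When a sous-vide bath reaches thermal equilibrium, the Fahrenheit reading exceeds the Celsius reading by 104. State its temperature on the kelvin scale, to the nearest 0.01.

Let x be the Celsius reading; then the Fahrenheit reading is 1.8·x + 32.
(1.8·x + 32) - x = 104  ⇒  (0.8)·x = 72  ⇒  x = 90.0000°C.
In kelvin: 90.0000 + 273.15 = 363.15 K.

363.15 K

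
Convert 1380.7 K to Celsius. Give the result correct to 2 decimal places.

1107.55°C

In Celsius: 1380.7 - 273.15 = 1107.5500°C.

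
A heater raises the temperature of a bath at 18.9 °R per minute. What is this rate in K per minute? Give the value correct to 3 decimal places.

10.500 K/minute

Since only a temperature interval is involved, the additive offset between the scales drops out.
A change of 1°R is a change of 5/9 K, so 18.9 × 5/9 = 10.500.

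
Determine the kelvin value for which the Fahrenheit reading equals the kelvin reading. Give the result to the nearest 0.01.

Let K be the kelvin reading. The Fahrenheit reading is F = 1.8·K - 459.67.
Set F = K: 1.8·K - 459.67 = K.
(0.8)·K = 459.67  ⇒  K = 574.59.

574.59 K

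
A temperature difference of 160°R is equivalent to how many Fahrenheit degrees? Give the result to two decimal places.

Rankine and Fahrenheit degrees are the same size, so the interval is unchanged: 160.00.

160.00°F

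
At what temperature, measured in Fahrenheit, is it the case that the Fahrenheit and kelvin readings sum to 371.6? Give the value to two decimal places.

74.72°F

Let F be the Fahrenheit reading. The kelvin reading is K = 5/9·F + 255.372.
Require F + K = 371.6: (14/9)·F + 255.372 = 371.6.
F = (371.6 - 255.372) / (14/9) = 74.72.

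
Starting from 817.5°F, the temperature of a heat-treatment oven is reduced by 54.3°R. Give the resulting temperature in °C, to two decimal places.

406.22°C

Initial temperature in Celsius: (817.5 - 32) × 5/9 = 436.3889°C.
The 54.3°R change is an interval, so only the factor 5/9 applies: -54.3 × 5/9 = -30.1667°C.
Final Celsius temperature: 436.3889 - 30.1667 = 406.2222°C.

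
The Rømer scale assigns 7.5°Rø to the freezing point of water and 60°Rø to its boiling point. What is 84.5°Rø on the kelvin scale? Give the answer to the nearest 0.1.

419.8 K

Linear interpolation between the fixed points: C = (84.5 - 7.5) × 100 / (60 - 7.5) = 146.6667°C.
Then 146.6667 + 273.15 = 419.8 K.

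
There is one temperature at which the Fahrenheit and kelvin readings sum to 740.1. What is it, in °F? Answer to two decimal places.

Let F be the Fahrenheit reading. The kelvin reading is K = 5/9·F + 255.372.
Require F + K = 740.1: (14/9)·F + 255.372 = 740.1.
F = (740.1 - 255.372) / (14/9) = 311.61.

311.61°F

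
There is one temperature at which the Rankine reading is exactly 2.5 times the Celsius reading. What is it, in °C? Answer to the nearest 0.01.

Let C be the Celsius reading. The Rankine reading is R = 1.8·C + 491.67.
Require R = 2.5·C: 1.8·C + 491.67 = 2.5·C.
(-0.7)·C = -491.67  ⇒  C = 702.39.

702.39°C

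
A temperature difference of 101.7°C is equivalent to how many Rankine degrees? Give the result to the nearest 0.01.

183.06°R

For a temperature interval the offset drops out; only the factor 1.8 applies.
101.7 × 1.8 = 183.06.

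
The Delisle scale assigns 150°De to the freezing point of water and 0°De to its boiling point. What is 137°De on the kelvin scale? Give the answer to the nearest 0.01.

281.82 K

Linear interpolation between the fixed points: C = (137 - 150) × 100 / (0 - 150) = 8.6667°C.
Then 8.6667 + 273.15 = 281.82 K.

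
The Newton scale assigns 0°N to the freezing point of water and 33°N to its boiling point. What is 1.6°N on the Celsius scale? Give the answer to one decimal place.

Linear interpolation between the fixed points: C = (1.6 - 0) × 100 / (33 - 0) = 4.8485°C.

4.8°C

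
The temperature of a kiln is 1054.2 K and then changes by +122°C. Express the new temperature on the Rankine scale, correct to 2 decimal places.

2117.16°R

Initial temperature in Celsius: 1054.2 - 273.15 = 781.0500°C.
Final Celsius temperature: 781.0500 + 122.0000 = 903.0500°C.
In Rankine: 903.0500 × 1.8 + 491.67 = 2117.16°R.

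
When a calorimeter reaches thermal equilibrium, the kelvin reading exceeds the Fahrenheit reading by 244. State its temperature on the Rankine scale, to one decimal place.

485.3°R

Let x be the kelvin reading; then the Fahrenheit reading is 1.8·x - 459.67.
(1.8·x - 459.67) - x = -244  ⇒  (0.8)·x = 215.67  ⇒  x = 269.5875 K.
In Celsius: 269.5875 - 273.15 = -3.5625°C.
In Rankine: -3.5625 × 1.8 + 491.67 = 485.3°R.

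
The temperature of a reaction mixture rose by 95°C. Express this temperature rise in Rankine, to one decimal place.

Only the scale ratio 1.8 matters for a change in temperature.
95 × 1.8 = 171.0.

171.0°R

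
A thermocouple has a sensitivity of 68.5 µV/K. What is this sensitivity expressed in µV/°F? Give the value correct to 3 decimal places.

The quantity depends on a temperature interval, so only the ratio of degree sizes applies; the offset between the scales is irrelevant.
A change of 1°F is a change of 5/9 K, so per °F the value is 68.5 × 5/9 = 38.056.

38.056 µV/°F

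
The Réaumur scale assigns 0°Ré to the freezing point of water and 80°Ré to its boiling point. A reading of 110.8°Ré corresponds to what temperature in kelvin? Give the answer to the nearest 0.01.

Linear interpolation between the fixed points: C = (110.8 - 0) × 100 / (80 - 0) = 138.5000°C.
Then 138.5000 + 273.15 = 411.65 K.

411.65 K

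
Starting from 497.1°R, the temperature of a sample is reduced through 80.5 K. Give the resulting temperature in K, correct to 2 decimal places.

195.67 K

Initial temperature in Celsius: (497.1 - 491.67) × 5/9 = 3.0167°C.
The 80.5 K change is an interval; Kelvin and Celsius degrees are the same size, so ΔC = -80.5°C.
Final Celsius temperature: 3.0167 - 80.5000 = -77.4833°C.
In kelvin: -77.4833 + 273.15 = 195.67 K.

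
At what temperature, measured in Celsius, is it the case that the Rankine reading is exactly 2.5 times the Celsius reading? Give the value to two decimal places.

702.39°C

Let C be the Celsius reading. The Rankine reading is R = 1.8·C + 491.67.
Require R = 2.5·C: 1.8·C + 491.67 = 2.5·C.
(-0.7)·C = -491.67  ⇒  C = 702.39.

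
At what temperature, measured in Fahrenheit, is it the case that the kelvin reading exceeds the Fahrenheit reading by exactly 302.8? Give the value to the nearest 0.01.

Let F be the Fahrenheit reading. The kelvin reading is K = 5/9·F + 255.372.
Require K - F = 302.8: (-4/9)·F + 255.372 = 302.8.
F = (302.8 - 255.372) / (-4/9) = -106.71.

-106.71°F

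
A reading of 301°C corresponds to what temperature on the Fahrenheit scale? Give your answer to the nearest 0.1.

In Fahrenheit: 301.0000 × 1.8 + 32 = 573.8°F.

573.8°F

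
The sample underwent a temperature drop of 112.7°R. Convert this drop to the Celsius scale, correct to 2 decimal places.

For a temperature interval the offset drops out; only the factor 5/9 applies.
112.7 × 5/9 = 62.61.

62.61°C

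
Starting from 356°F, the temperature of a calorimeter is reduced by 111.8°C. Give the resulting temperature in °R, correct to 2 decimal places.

614.43°R

Initial temperature in Celsius: (356 - 32) × 5/9 = 180.0000°C.
Final Celsius temperature: 180.0000 - 111.8000 = 68.2000°C.
In Rankine: 68.2000 × 1.8 + 491.67 = 614.43°R.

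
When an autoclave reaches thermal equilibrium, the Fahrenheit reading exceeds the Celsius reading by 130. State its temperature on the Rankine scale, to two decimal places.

712.17°R

Let x be the Fahrenheit reading; then the Celsius reading is 5/9·x - 17.7778.
(5/9·x - 17.7778) - x = -130  ⇒  (-4/9)·x = -112.222  ⇒  x = 252.5000°F.
In Celsius: (252.5 - 32) × 5/9 = 122.5000°C.
In Rankine: 122.5000 × 1.8 + 491.67 = 712.17°R.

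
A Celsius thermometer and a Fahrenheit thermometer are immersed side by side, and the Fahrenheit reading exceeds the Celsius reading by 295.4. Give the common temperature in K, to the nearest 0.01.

Let x be the Celsius reading; then the Fahrenheit reading is 1.8·x + 32.
(1.8·x + 32) - x = 295.4  ⇒  (0.8)·x = 263.4  ⇒  x = 329.2500°C.
In kelvin: 329.2500 + 273.15 = 602.40 K.

602.40 K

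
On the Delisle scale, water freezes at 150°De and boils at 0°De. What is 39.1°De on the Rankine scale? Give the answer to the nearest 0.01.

Linear interpolation between the fixed points: C = (39.1 - 150) × 100 / (0 - 150) = 73.9333°C.
Then 73.9333 × 1.8 + 491.67 = 624.75°R.

624.75°R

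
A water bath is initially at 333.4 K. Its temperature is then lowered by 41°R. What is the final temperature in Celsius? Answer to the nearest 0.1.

Initial temperature in Celsius: 333.4 - 273.15 = 60.2500°C.
The 41°R change is an interval, so only the factor 5/9 applies: -41 × 5/9 = -22.7778°C.
Final Celsius temperature: 60.2500 - 22.7778 = 37.4722°C.

37.5°C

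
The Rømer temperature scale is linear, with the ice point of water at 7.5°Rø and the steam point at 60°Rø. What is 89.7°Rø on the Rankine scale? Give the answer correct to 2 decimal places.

Linear interpolation between the fixed points: C = (89.7 - 7.5) × 100 / (60 - 7.5) = 156.5714°C.
Then 156.5714 × 1.8 + 491.67 = 773.50°R.

773.50°R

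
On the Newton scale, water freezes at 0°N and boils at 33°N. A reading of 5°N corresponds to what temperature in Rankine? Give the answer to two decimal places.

Linear interpolation between the fixed points: C = (5 - 0) × 100 / (33 - 0) = 15.1515°C.
Then 15.1515 × 1.8 + 491.67 = 518.94°R.

518.94°R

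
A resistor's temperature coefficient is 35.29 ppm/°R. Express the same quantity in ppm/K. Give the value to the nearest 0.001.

63.522 ppm/K

The quantity depends on a temperature interval, so only the ratio of degree sizes applies; the offset between the scales is irrelevant.
A change of 1 K is a change of 1.8°R, so per K the value is 35.29 × 1.8 = 63.522.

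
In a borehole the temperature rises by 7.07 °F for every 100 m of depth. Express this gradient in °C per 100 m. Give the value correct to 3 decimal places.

The quantity depends on a temperature interval, so only the ratio of degree sizes applies; the offset between the scales is irrelevant.
A change of 1°F is a change of 5/9°C, so 7.07 × 5/9 = 3.928.

3.928 °C/100 m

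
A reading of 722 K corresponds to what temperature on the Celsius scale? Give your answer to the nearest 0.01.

448.85°C

In Celsius: 722 - 273.15 = 448.8500°C.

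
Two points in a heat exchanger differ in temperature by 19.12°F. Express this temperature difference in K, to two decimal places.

10.62 K

An interval of 1°F corresponds to 5/9 K.
19.12 × 5/9 = 10.62.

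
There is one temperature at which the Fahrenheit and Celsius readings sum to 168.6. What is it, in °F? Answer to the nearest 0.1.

Let F be the Fahrenheit reading. The Celsius reading is C = 5/9·F - 17.7778.
Require F + C = 168.6: (14/9)·F - 17.7778 = 168.6.
F = (168.6 + 17.7778) / (14/9) = 119.8.

119.8°F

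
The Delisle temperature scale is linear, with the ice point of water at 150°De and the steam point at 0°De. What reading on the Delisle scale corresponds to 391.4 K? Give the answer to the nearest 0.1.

-27.4°De

First in Celsius: 391.4 - 273.15 = 118.2500°C.
Linearly onto the Delisle scale: 150 + (118.2500 / 100) × (0 - 150) = -27.4°De.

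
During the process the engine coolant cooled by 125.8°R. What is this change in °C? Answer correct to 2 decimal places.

69.89°C

For a temperature interval the offset drops out; only the factor 5/9 applies.
125.8 × 5/9 = 69.89.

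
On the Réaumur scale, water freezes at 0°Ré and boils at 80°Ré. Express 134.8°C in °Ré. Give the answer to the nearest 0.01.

Linearly onto the Réaumur scale: 0 + (134.8000 / 100) × (80 - 0) = 107.84°Ré.

107.84°Ré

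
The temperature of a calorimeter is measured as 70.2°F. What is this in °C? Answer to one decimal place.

21.2°C

In Celsius: (70.2 - 32) × 5/9 = 21.2222°C.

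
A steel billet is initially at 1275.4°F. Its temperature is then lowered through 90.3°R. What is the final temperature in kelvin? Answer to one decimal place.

Initial temperature in Celsius: (1275.4 - 32) × 5/9 = 690.7778°C.
The 90.3°R change is an interval, so only the factor 5/9 applies: -90.3 × 5/9 = -50.1667°C.
Final Celsius temperature: 690.7778 - 50.1667 = 640.6111°C.
In kelvin: 640.6111 + 273.15 = 913.8 K.

913.8 K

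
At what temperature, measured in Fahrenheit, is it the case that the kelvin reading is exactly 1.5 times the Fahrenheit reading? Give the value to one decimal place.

270.4°F

Let F be the Fahrenheit reading. The kelvin reading is K = 5/9·F + 255.372.
Require K = 1.5·F: 5/9·F + 255.372 = 1.5·F.
(-17/18)·F = -255.372  ⇒  F = 270.4.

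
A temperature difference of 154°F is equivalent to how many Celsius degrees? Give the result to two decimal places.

For a temperature interval the offset drops out; only the factor 5/9 applies.
154 × 5/9 = 85.56.

85.56°C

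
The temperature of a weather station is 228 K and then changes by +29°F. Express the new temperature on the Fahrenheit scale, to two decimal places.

-20.27°F

Initial temperature in Celsius: 228 - 273.15 = -45.1500°C.
The 29°F change is an interval, so only the factor 5/9 applies: +29 × 5/9 = +16.1111°C.
Final Celsius temperature: -45.1500 + 16.1111 = -29.0389°C.
In Fahrenheit: -29.0389 × 1.8 + 32 = -20.27°F.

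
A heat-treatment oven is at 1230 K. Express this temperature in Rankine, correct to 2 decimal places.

2214.00°R

In Celsius: 1230 - 273.15 = 956.8500°C.
In Rankine: 956.8500 × 1.8 + 491.67 = 2214.00°R.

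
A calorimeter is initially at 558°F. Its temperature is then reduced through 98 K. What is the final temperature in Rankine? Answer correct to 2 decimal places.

841.27°R

Initial temperature in Celsius: (558 - 32) × 5/9 = 292.2222°C.
The 98 K change is an interval; Kelvin and Celsius degrees are the same size, so ΔC = -98°C.
Final Celsius temperature: 292.2222 - 98.0000 = 194.2222°C.
In Rankine: 194.2222 × 1.8 + 491.67 = 841.27°R.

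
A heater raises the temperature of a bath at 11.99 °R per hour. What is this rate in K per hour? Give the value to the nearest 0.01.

Since only a temperature interval is involved, the additive offset between the scales drops out.
A change of 1°R is a change of 5/9 K, so 11.99 × 5/9 = 6.66.

6.66 K/hour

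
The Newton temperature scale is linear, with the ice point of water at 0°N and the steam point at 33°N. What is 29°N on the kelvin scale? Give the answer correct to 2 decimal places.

Linear interpolation between the fixed points: C = (29 - 0) × 100 / (33 - 0) = 87.8788°C.
Then 87.8788 + 273.15 = 361.03 K.

361.03 K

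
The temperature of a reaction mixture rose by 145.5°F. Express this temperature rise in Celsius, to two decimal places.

80.83°C

For a temperature interval the offset drops out; only the factor 5/9 applies.
145.5 × 5/9 = 80.83.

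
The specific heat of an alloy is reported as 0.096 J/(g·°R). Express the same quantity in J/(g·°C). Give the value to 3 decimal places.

0.173 J/(g·°C)

Since only a temperature interval is involved, the additive offset between the scales drops out.
A change of 1°C is a change of 1.8°R, so per °C the value is 0.096 × 1.8 = 0.173.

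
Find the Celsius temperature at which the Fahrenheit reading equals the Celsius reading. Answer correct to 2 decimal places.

-40.00°C

Let C be the Celsius reading. The Fahrenheit reading is F = 1.8·C + 32.
Set F = C: 1.8·C + 32 = C.
(0.8)·C = -32  ⇒  C = -40.00.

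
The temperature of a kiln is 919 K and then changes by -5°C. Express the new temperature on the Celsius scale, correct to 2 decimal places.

Initial temperature in Celsius: 919 - 273.15 = 645.8500°C.
Final Celsius temperature: 645.8500 - 5.0000 = 640.8500°C.

640.85°C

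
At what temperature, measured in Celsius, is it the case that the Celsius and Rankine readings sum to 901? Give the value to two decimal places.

146.19°C

Let C be the Celsius reading. The Rankine reading is R = 1.8·C + 491.67.
Require C + R = 901: (2.8)·C + 491.67 = 901.
C = (901 - 491.67) / (2.8) = 146.19.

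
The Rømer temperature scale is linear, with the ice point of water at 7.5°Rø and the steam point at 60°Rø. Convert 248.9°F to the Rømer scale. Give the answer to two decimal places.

First in Celsius: (248.9 - 32) × 5/9 = 120.5000°C.
Linearly onto the Rømer scale: 7.5 + (120.5000 / 100) × (60 - 7.5) = 70.76°Rø.

70.76°Rø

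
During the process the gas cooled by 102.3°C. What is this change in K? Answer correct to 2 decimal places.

Celsius and kelvin degrees are the same size, so the interval is unchanged: 102.30.

102.30 K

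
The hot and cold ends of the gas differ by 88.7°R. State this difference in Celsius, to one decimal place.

For a temperature interval the offset drops out; only the factor 5/9 applies.
88.7 × 5/9 = 49.3.

49.3°C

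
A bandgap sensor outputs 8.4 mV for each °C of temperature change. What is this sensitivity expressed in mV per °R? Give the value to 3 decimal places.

Since only a temperature interval is involved, the additive offset between the scales drops out.
A change of 1°R is a change of 5/9°C, so per °R the value is 8.4 × 5/9 = 4.667.

4.667 mV per °R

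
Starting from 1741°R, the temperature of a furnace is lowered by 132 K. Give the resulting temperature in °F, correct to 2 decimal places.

1043.73°F

Initial temperature in Celsius: (1741 - 491.67) × 5/9 = 694.0722°C.
The 132 K change is an interval; Kelvin and Celsius degrees are the same size, so ΔC = -132°C.
Final Celsius temperature: 694.0722 - 132.0000 = 562.0722°C.
In Fahrenheit: 562.0722 × 1.8 + 32 = 1043.73°F.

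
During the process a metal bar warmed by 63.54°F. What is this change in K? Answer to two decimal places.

An interval of 1°F corresponds to 5/9 K.
63.54 × 5/9 = 35.30.

35.30 K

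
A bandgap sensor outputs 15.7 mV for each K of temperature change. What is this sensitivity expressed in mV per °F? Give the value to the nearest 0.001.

8.722 mV per °F

The quantity depends on a temperature interval, so only the ratio of degree sizes applies; the offset between the scales is irrelevant.
A change of 1°F is a change of 5/9 K, so per °F the value is 15.7 × 5/9 = 8.722.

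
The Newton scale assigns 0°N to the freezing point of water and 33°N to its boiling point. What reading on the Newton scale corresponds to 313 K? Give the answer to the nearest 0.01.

First in Celsius: 313 - 273.15 = 39.8500°C.
Linearly onto the Newton scale: 0 + (39.8500 / 100) × (33 - 0) = 13.15°N.

13.15°N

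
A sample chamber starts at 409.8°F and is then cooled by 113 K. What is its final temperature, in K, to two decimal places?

370.04 K

Initial temperature in Celsius: (409.8 - 32) × 5/9 = 209.8889°C.
The 113 K change is an interval; Kelvin and Celsius degrees are the same size, so ΔC = -113°C.
Final Celsius temperature: 209.8889 - 113.0000 = 96.8889°C.
In kelvin: 96.8889 + 273.15 = 370.04 K.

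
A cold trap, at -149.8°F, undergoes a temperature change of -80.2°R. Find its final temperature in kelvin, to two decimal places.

Initial temperature in Celsius: (-149.8 - 32) × 5/9 = -101.0000°C.
The 80.2°R change is an interval, so only the factor 5/9 applies: -80.2 × 5/9 = -44.5556°C.
Final Celsius temperature: -101.0000 - 44.5556 = -145.5556°C.
In kelvin: -145.5556 + 273.15 = 127.59 K.

127.59 K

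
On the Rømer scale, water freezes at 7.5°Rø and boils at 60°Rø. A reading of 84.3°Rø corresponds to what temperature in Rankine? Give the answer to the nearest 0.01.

754.98°R

Linear interpolation between the fixed points: C = (84.3 - 7.5) × 100 / (60 - 7.5) = 146.2857°C.
Then 146.2857 × 1.8 + 491.67 = 754.98°R.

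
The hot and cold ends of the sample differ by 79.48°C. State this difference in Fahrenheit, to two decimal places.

143.06°F

An interval of 1°C corresponds to 1.8°F.
79.48 × 1.8 = 143.06.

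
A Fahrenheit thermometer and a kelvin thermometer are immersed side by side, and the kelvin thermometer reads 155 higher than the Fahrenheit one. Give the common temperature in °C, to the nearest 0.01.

107.69°C

Let x be the Fahrenheit reading; then the kelvin reading is 5/9·x + 255.372.
(5/9·x + 255.372) - x = 155  ⇒  (-4/9)·x = -100.372  ⇒  x = 225.8375°F.
In Celsius: (225.8375 - 32) × 5/9 = 107.69°C.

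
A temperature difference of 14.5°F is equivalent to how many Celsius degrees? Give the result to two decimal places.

For a temperature interval the offset drops out; only the factor 5/9 applies.
14.5 × 5/9 = 8.06.

8.06°C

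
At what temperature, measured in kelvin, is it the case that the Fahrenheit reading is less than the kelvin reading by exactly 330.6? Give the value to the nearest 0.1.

Let K be the kelvin reading. The Fahrenheit reading is F = 1.8·K - 459.67.
Require F - K = -330.6: (0.8)·K - 459.67 = -330.6.
K = (-330.6 + 459.67) / (0.8) = 161.3.

161.3 K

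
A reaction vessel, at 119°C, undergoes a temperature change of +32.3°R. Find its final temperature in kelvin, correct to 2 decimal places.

The 32.3°R change is an interval, so only the factor 5/9 applies: +32.3 × 5/9 = +17.9444°C.
Final Celsius temperature: 119.0000 + 17.9444 = 136.9444°C.
In kelvin: 136.9444 + 273.15 = 410.09 K.

410.09 K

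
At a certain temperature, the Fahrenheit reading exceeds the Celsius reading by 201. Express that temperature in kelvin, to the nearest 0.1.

484.4 K

Let x be the Fahrenheit reading; then the Celsius reading is 5/9·x - 17.7778.
(5/9·x - 17.7778) - x = -201  ⇒  (-4/9)·x = -183.222  ⇒  x = 412.2500°F.
In Celsius: (412.25 - 32) × 5/9 = 211.2500°C.
In kelvin: 211.2500 + 273.15 = 484.4 K.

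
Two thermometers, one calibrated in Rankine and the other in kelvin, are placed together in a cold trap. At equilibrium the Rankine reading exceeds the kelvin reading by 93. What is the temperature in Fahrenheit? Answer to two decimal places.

Let x be the Rankine reading; then the kelvin reading is 5/9·x.
(5/9·x) - x = -93  ⇒  (-4/9)·x = -93  ⇒  x = 209.2500°R.
In Celsius: (209.25 - 491.67) × 5/9 = -156.9000°C.
In Fahrenheit: -156.9000 × 1.8 + 32 = -250.42°F.

-250.42°F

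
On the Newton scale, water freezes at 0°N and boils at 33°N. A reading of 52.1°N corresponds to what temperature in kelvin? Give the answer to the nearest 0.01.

Linear interpolation between the fixed points: C = (52.1 - 0) × 100 / (33 - 0) = 157.8788°C.
Then 157.8788 + 273.15 = 431.03 K.

431.03 K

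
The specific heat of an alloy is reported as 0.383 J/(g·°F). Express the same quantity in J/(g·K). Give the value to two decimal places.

0.69 J/(g·K)

Since only a temperature interval is involved, the additive offset between the scales drops out.
A change of 1 K is a change of 1.8°F, so per K the value is 0.383 × 1.8 = 0.69.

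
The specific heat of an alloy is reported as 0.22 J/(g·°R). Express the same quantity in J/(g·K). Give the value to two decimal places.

Since only a temperature interval is involved, the additive offset between the scales drops out.
A change of 1 K is a change of 1.8°R, so per K the value is 0.22 × 1.8 = 0.40.

0.40 J/(g·K)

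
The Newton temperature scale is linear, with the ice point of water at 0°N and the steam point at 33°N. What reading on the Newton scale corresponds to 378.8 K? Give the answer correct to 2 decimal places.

First in Celsius: 378.8 - 273.15 = 105.6500°C.
Linearly onto the Newton scale: 0 + (105.6500 / 100) × (33 - 0) = 34.86°N.

34.86°N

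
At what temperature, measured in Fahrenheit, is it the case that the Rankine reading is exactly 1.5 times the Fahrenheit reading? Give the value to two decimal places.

Let F be the Fahrenheit reading. The Rankine reading is R = 1·F + 459.67.
Require R = 1.5·F: 1·F + 459.67 = 1.5·F.
(-0.5)·F = -459.67  ⇒  F = 919.34.

919.34°F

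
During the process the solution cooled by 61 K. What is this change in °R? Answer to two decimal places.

Only the scale ratio 1.8 matters for a change in temperature.
61 × 1.8 = 109.80.

109.80°R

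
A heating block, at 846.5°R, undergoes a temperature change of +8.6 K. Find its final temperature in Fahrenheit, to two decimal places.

402.31°F

Initial temperature in Celsius: (846.5 - 491.67) × 5/9 = 197.1278°C.
The 8.6 K change is an interval; Kelvin and Celsius degrees are the same size, so ΔC = +8.6°C.
Final Celsius temperature: 197.1278 + 8.6000 = 205.7278°C.
In Fahrenheit: 205.7278 × 1.8 + 32 = 402.31°F.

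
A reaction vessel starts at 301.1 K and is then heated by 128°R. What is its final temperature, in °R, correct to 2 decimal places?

669.98°R

Initial temperature in Celsius: 301.1 - 273.15 = 27.9500°C.
The 128°R change is an interval, so only the factor 5/9 applies: +128 × 5/9 = +71.1111°C.
Final Celsius temperature: 27.9500 + 71.1111 = 99.0611°C.
In Rankine: 99.0611 × 1.8 + 491.67 = 669.98°R.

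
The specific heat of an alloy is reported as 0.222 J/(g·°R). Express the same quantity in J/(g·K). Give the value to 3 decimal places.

The quantity depends on a temperature interval, so only the ratio of degree sizes applies; the offset between the scales is irrelevant.
A change of 1 K is a change of 1.8°R, so per K the value is 0.222 × 1.8 = 0.400.

0.400 J/(g·K)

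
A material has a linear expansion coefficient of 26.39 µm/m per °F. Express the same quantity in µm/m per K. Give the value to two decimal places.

Since only a temperature interval is involved, the additive offset between the scales drops out.
A change of 1 K is a change of 1.8°F, so per K the value is 26.39 × 1.8 = 47.50.

47.50 µm/m per K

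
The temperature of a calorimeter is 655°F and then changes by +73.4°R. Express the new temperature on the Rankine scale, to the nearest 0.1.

1188.1°R

Initial temperature in Celsius: (655 - 32) × 5/9 = 346.1111°C.
The 73.4°R change is an interval, so only the factor 5/9 applies: +73.4 × 5/9 = +40.7778°C.
Final Celsius temperature: 346.1111 + 40.7778 = 386.8889°C.
In Rankine: 386.8889 × 1.8 + 491.67 = 1188.1°R.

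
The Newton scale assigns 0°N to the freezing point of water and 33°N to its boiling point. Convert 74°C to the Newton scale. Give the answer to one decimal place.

Linearly onto the Newton scale: 0 + (74.0000 / 100) × (33 - 0) = 24.4°N.

24.4°N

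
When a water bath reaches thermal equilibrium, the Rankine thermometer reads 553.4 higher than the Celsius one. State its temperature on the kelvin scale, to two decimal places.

Let x be the Celsius reading; then the Rankine reading is 1.8·x + 491.67.
(1.8·x + 491.67) - x = 553.4  ⇒  (0.8)·x = 61.73  ⇒  x = 77.1625°C.
In kelvin: 77.1625 + 273.15 = 350.31 K.

350.31 K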